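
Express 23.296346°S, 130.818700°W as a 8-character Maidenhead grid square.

CG46oq18

Add 180° to longitude and 90° to latitude: 49.18130, 66.70365.
Field: 49.18130/20 → 2 → C, 66.70365/10 → 6 → G; chars CG.
Square: 9.18130/2 → 4, 6.70365/1 → 6; chars 46.
Subsquare: 1.18130/0.0833333 → 14 → o, 0.70365/0.0416667 → 16 → q; chars oq.
Extended square: 0.01463/0.00833333 → 1, 0.03699/0.00416667 → 8; chars 18.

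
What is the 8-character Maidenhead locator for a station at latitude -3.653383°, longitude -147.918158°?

BI66ai93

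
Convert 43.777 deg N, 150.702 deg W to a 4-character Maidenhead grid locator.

BN43

Shift to the Maidenhead origin (180°W, 90°S): lon 29.30, lat 133.78.
Field: 29.30/20 → 1 → B, 133.78/10 → 13 → N; chars BN.
Square: 9.30/2 → 4, 3.78/1 → 3; chars 43.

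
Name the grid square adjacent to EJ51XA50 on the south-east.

Longitude extended square 5; +1 → 6.
Latitude extended square 0; −1 → -1, wraps to 9, carry into subsquare.
Latitude subsquare a = 0; −1 → -1, wraps to 23 = x, carry into square.
Latitude square 1; −1 → 0.

EJ50xx69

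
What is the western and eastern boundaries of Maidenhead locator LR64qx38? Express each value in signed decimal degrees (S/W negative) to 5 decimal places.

53.35833, 53.36667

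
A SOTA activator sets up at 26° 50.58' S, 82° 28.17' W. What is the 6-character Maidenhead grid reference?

EG83sd

Add 180° to longitude and 90° to latitude: 97.5305, 63.1570.
Field (20°×10°, letters A–R): 97.5305/20 → 4 → E, 63.1570/10 → 6 → G; chars EG.
Square (2°×1°, digits 0–9): 17.5305/2 → 8, 3.1570/1 → 3; chars 83.
Subsquare (5′×2.5′, letters a–x): 1.5305/0.0833333 → 18 → s, 0.1570/0.0416667 → 3 → d; chars sd.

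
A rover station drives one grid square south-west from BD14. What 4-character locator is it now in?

BD03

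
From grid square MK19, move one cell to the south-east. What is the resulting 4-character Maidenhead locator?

Longitude square 1; +1 → 2.
Latitude square 9; −1 → 8.

MK28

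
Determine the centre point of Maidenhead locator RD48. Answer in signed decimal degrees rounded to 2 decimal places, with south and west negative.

Field R=17, D=3: +17·20° lon, +3·10° lat → SW at lon 160°, lat -60°.
Square 4, 8: +4·2° lon, +8·1° lat → SW at lon 168°, lat -52°.
Cell spans 2° lon × 1° lat. Centre is SW corner plus half of each.
latitude -51.50, longitude 169.00.

-51.50, 169.00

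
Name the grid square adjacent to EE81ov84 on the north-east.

EE81ov95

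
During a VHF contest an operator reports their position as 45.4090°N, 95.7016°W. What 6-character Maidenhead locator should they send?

EN25dj

Add 180° to longitude and 90° to latitude: 84.2984, 135.4090.
Field: lon ⌊84.2984/20⌋ = 4 → E; lat ⌊135.4090/10⌋ = 13 → N.
Square: lon ⌊4.2984/2⌋ = 2; lat ⌊5.4090/1⌋ = 5.
Subsquare: lon ⌊0.2984/0.0833333⌋ = 3 → d; lat ⌊0.4090/0.0416667⌋ = 9 → j.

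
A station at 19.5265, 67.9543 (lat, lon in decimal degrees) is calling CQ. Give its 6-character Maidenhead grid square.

MK39xm

Shift to the Maidenhead origin (180°W, 90°S): lon 247.9543, lat 109.5265.
Field (20°×10°, letters A–R): lon ⌊247.9543/20⌋ = 12 → M; lat ⌊109.5265/10⌋ = 10 → K.
Square (2°×1°, digits 0–9): lon ⌊7.9543/2⌋ = 3; lat ⌊9.5265/1⌋ = 9.
Subsquare (5′×2.5′, letters a–x): lon ⌊1.9543/0.0833333⌋ = 23 → x; lat ⌊0.5265/0.0416667⌋ = 12 → m.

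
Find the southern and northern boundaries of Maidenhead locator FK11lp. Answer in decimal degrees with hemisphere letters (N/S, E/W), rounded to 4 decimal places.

Field F=5, K=10: +5·20° lon, +10·10° lat → SW at lon -80°, lat 10°.
Square 1, 1: +1·2° lon, +1·1° lat → SW at lon -78°, lat 11°.
Subsquare l=11, p=15: +11·0.0833333° lon, +15·0.0416667° lat → SW at lon -77.0833°, lat 11.625°.
Cell spans 0.0833333° lon × 0.0416667° lat.
south 11.6250° N, north 11.6667° N.

11.6250° N, 11.6667° N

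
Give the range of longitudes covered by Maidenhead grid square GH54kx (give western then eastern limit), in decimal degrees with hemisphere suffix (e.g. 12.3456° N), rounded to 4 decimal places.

49.1667° W, 49.0833° W

Field G=6, H=7: +6·20° lon, +7·10° lat → SW at lon -60°, lat -20°.
Square 5, 4: +5·2° lon, +4·1° lat → SW at lon -50°, lat -16°.
Subsquare k=10, x=23: +10·0.0833333° lon, +23·0.0416667° lat → SW at lon -49.1667°, lat -15.0417°.
Cell spans 0.0833333° lon × 0.0416667° lat.
west 49.1667° W, east 49.0833° W.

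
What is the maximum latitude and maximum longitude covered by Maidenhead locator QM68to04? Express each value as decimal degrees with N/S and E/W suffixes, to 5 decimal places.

Field Q=16, M=12: +16·20° lon, +12·10° lat → SW at lon 140°, lat 30°.
Square 6, 8: +6·2° lon, +8·1° lat → SW at lon 152°, lat 38°.
Subsquare t=19, o=14: +19·0.0833333° lon, +14·0.0416667° lat → SW at lon 153.583°, lat 38.5833°.
Extended square 0, 4: +0·0.00833333° lon, +4·0.00416667° lat → SW at lon 153.583°, lat 38.6°.
Cell spans 0.00833333° lon × 0.00416667° lat. NE corner is SW corner plus one full cell.
latitude 38.60417° N, longitude 153.59167° E.

38.60417° N, 153.59167° E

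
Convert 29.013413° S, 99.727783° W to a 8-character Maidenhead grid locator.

Shift to the Maidenhead origin (180°W, 90°S): lon 80.27222, lat 60.98659.
Field: 80.27222/20 → 4 → E, 60.98659/10 → 6 → G; chars EG.
Square: 0.27222/2 → 0, 0.98659/1 → 0; chars 00.
Subsquare: 0.27222/0.0833333 → 3 → d, 0.98659/0.0416667 → 23 → x; chars dx.
Extended square: 0.02222/0.00833333 → 2, 0.02825/0.00416667 → 6; chars 26.

EG00dx26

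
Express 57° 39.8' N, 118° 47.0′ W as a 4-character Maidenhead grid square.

DO07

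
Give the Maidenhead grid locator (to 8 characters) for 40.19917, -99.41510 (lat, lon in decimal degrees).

EN00he07

Offset from 180°W / 90°S: lon 80.58490°, lat 130.19917°.
Field: 80.58490/20 → 4 → E, 130.19917/10 → 13 → N; chars EN.
Square: 0.58490/2 → 0, 0.19917/1 → 0; chars 00.
Subsquare: 0.58490/0.0833333 → 7 → h, 0.19917/0.0416667 → 4 → e; chars he.
Extended square: 0.00157/0.00833333 → 0, 0.03250/0.00416667 → 7; chars 07.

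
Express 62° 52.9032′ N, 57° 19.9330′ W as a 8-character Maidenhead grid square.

GP12iv01

Add 180° to longitude and 90° to latitude: 122.66778, 152.88172.
Field (20°×10°, letters A–R): lon ⌊122.66778/20⌋ = 6 → G; lat ⌊152.88172/10⌋ = 15 → P.
Square (2°×1°, digits 0–9): lon ⌊2.66778/2⌋ = 1; lat ⌊2.88172/1⌋ = 2.
Subsquare (5′×2.5′, letters a–x): lon ⌊0.66778/0.0833333⌋ = 8 → i; lat ⌊0.88172/0.0416667⌋ = 21 → v.
Extended square (30″×15″, digits 0–9): lon ⌊0.00112/0.00833333⌋ = 0; lat ⌊0.00672/0.00416667⌋ = 1.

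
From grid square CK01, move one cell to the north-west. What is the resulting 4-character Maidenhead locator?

Longitude square 0; −1 → -1, wraps to 9, carry into field.
Longitude field C = 2; −1 → 1 = B.
Latitude square 1; +1 → 2.

BK92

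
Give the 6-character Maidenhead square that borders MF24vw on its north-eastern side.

Longitude subsquare v = 21; +1 → 22 = w.
Latitude subsquare w = 22; +1 → 23 = x.

MF24wx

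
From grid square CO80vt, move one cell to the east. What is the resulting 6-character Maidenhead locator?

Longitude subsquare v = 21; +1 → 22 = w.
The latitude characters are unchanged.

CO80wt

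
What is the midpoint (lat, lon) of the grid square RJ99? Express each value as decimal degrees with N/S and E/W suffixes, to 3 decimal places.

Field R=17, J=9: +17·20° lon, +9·10° lat → SW at lon 160°, lat 0°.
Square 9, 9: +9·2° lon, +9·1° lat → SW at lon 178°, lat 9°.
Cell spans 2° lon × 1° lat. Centre is SW corner plus half of each.
latitude 9.500° N, longitude 179.000° E.

9.500° N, 179.000° E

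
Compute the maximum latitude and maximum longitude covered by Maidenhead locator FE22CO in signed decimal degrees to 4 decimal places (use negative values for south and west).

-47.3750, -75.7500

Field F=5, E=4: +5·20° lon, +4·10° lat → SW at lon -80°, lat -50°.
Square 2, 2: +2·2° lon, +2·1° lat → SW at lon -76°, lat -48°.
Subsquare c=2, o=14: +2·0.0833333° lon, +14·0.0416667° lat → SW at lon -75.8333°, lat -47.4167°.
Cell spans 0.0833333° lon × 0.0416667° lat. NE corner is SW corner plus one full cell.
latitude -47.3750, longitude -75.7500.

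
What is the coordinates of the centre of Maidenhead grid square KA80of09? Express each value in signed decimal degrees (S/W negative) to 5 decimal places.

Field K=10, A=0: +10·20° lon, +0·10° lat → SW at lon 20°, lat -90°.
Square 8, 0: +8·2° lon, +0·1° lat → SW at lon 36°, lat -90°.
Subsquare o=14, f=5: +14·0.0833333° lon, +5·0.0416667° lat → SW at lon 37.1667°, lat -89.7917°.
Extended square 0, 9: +0·0.00833333° lon, +9·0.00416667° lat → SW at lon 37.1667°, lat -89.7542°.
Cell spans 0.00833333° lon × 0.00416667° lat. Centre is SW corner plus half of each.
latitude -89.75208, longitude 37.17083.

-89.75208, 37.17083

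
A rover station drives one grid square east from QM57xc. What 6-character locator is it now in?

Longitude subsquare x = 23; +1 → 24, wraps to 0 = a, carry into square.
Longitude square 5; +1 → 6.
The latitude characters are unchanged.

QM67ac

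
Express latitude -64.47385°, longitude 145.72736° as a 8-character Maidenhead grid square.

Add 180° to longitude and 90° to latitude: 325.72736, 25.52615.
Field: 325.72736/20 → 16 → Q, 25.52615/10 → 2 → C; chars QC.
Square: 5.72736/2 → 2, 5.52615/1 → 5; chars 25.
Subsquare: 1.72736/0.0833333 → 20 → u, 0.52615/0.0416667 → 12 → m; chars um.
Extended square: 0.06069/0.00833333 → 7, 0.02615/0.00416667 → 6; chars 76.

QC25um76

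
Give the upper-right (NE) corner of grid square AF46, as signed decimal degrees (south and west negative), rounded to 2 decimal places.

-33.00, -170.00

Field A=0, F=5: +0·20° lon, +5·10° lat → SW at lon -180°, lat -40°.
Square 4, 6: +4·2° lon, +6·1° lat → SW at lon -172°, lat -34°.
Cell spans 2° lon × 1° lat. NE corner is SW corner plus one full cell.
latitude -33.00, longitude -170.00.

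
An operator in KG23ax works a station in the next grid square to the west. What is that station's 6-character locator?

KG13xx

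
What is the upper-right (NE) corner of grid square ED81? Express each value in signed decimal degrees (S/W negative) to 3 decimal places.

-58.000, -82.000

Field E=4, D=3: +4·20° lon, +3·10° lat → SW at lon -100°, lat -60°.
Square 8, 1: +8·2° lon, +1·1° lat → SW at lon -84°, lat -59°.
Cell spans 2° lon × 1° lat. NE corner is SW corner plus one full cell.
latitude -58.000, longitude -82.000.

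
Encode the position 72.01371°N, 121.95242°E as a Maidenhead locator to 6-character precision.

PQ02xa

Add 180° to longitude and 90° to latitude: 301.9524, 162.0137.
Field: lon ⌊301.9524/20⌋ = 15 → P; lat ⌊162.0137/10⌋ = 16 → Q.
Square: lon ⌊1.9524/2⌋ = 0; lat ⌊2.0137/1⌋ = 2.
Subsquare: lon ⌊1.9524/0.0833333⌋ = 23 → x; lat ⌊0.0137/0.0416667⌋ = 0 → a.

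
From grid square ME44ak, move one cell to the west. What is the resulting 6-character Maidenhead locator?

ME34xk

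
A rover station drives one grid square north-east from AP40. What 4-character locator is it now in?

Longitude square 4; +1 → 5.
Latitude square 0; +1 → 1.

AP51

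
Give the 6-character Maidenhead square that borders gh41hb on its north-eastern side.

GH41ic

Longitude subsquare h = 7; +1 → 8 = i.
Latitude subsquare b = 1; +1 → 2 = c.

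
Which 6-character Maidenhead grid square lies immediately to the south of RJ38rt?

Latitude subsquare t = 19; −1 → 18 = s.
The longitude characters are unchanged.

RJ38rs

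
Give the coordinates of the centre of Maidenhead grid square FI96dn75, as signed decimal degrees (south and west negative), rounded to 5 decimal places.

-3.43542, -61.68750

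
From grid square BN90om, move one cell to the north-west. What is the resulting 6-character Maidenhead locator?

BN90nn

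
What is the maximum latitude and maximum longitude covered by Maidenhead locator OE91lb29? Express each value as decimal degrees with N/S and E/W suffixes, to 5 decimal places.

Field O=14, E=4: +14·20° lon, +4·10° lat → SW at lon 100°, lat -50°.
Square 9, 1: +9·2° lon, +1·1° lat → SW at lon 118°, lat -49°.
Subsquare l=11, b=1: +11·0.0833333° lon, +1·0.0416667° lat → SW at lon 118.917°, lat -48.9583°.
Extended square 2, 9: +2·0.00833333° lon, +9·0.00416667° lat → SW at lon 118.933°, lat -48.9208°.
Cell spans 0.00833333° lon × 0.00416667° lat. NE corner is SW corner plus one full cell.
latitude 48.91667° S, longitude 118.94167° E.

48.91667° S, 118.94167° E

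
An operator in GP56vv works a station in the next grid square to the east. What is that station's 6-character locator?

GP56wv

Longitude subsquare v = 21; +1 → 22 = w.
The latitude characters are unchanged.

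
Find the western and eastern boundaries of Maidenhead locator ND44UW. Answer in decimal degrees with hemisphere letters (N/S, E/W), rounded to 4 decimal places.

Field N=13, D=3: +13·20° lon, +3·10° lat → SW at lon 80°, lat -60°.
Square 4, 4: +4·2° lon, +4·1° lat → SW at lon 88°, lat -56°.
Subsquare u=20, w=22: +20·0.0833333° lon, +22·0.0416667° lat → SW at lon 89.6667°, lat -55.0833°.
Cell spans 0.0833333° lon × 0.0416667° lat.
west 89.6667° E, east 89.7500° E.

89.6667° E, 89.7500° E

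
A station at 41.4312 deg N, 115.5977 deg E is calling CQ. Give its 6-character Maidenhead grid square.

Add 180° to longitude and 90° to latitude: 295.5977, 131.4312.
Field (20°×10°, letters A–R): 295.5977/20 → 14 → O, 131.4312/10 → 13 → N; chars ON.
Square (2°×1°, digits 0–9): 15.5977/2 → 7, 1.4312/1 → 1; chars 71.
Subsquare (5′×2.5′, letters a–x): 1.5977/0.0833333 → 19 → t, 0.4312/0.0416667 → 10 → k; chars tk.

ON71tk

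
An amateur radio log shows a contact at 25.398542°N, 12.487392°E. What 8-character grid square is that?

Add 180° to longitude and 90° to latitude: 192.48739, 115.39854.
Field: lon ⌊192.48739/20⌋ = 9 → J; lat ⌊115.39854/10⌋ = 11 → L.
Square: lon ⌊12.48739/2⌋ = 6; lat ⌊5.39854/1⌋ = 5.
Subsquare: lon ⌊0.48739/0.0833333⌋ = 5 → f; lat ⌊0.39854/0.0416667⌋ = 9 → j.
Extended square: lon ⌊0.07073/0.00833333⌋ = 8; lat ⌊0.02354/0.00416667⌋ = 5.

JL65fj85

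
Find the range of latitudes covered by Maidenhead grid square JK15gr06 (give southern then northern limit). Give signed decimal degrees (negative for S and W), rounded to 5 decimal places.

Field J=9, K=10: +9·20° lon, +10·10° lat → SW at lon 0°, lat 10°.
Square 1, 5: +1·2° lon, +5·1° lat → SW at lon 2°, lat 15°.
Subsquare g=6, r=17: +6·0.0833333° lon, +17·0.0416667° lat → SW at lon 2.5°, lat 15.7083°.
Extended square 0, 6: +0·0.00833333° lon, +6·0.00416667° lat → SW at lon 2.5°, lat 15.7333°.
Cell spans 0.00833333° lon × 0.00416667° lat.
south 15.73333, north 15.73750.

15.73333, 15.73750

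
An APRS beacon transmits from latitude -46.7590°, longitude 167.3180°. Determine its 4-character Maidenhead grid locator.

RE33

Shift to the Maidenhead origin (180°W, 90°S): lon 347.32, lat 43.24.
Field (20°×10°, letters A–R): 347.32/20 → 17 → R, 43.24/10 → 4 → E; chars RE.
Square (2°×1°, digits 0–9): 7.32/2 → 3, 3.24/1 → 3; chars 33.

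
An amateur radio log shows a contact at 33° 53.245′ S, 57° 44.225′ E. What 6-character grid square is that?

LF86uc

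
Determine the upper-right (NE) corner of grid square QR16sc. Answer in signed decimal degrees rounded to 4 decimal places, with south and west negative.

86.1250, 143.5833

Field Q=16, R=17: +16·20° lon, +17·10° lat → SW at lon 140°, lat 80°.
Square 1, 6: +1·2° lon, +6·1° lat → SW at lon 142°, lat 86°.
Subsquare s=18, c=2: +18·0.0833333° lon, +2·0.0416667° lat → SW at lon 143.5°, lat 86.0833°.
Cell spans 0.0833333° lon × 0.0416667° lat. NE corner is SW corner plus one full cell.
latitude 86.1250, longitude 143.5833.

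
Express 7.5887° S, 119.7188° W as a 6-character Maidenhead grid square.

Shift to the Maidenhead origin (180°W, 90°S): lon 60.2812, lat 82.4113.
Field: lon ⌊60.2812/20⌋ = 3 → D; lat ⌊82.4113/10⌋ = 8 → I.
Square: lon ⌊0.2812/2⌋ = 0; lat ⌊2.4113/1⌋ = 2.
Subsquare: lon ⌊0.2812/0.0833333⌋ = 3 → d; lat ⌊0.4113/0.0416667⌋ = 9 → j.

DI02dj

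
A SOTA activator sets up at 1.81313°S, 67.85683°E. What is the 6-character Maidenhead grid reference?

MI38we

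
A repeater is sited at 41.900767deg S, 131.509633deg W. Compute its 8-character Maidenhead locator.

CE48fc83

Shift to the Maidenhead origin (180°W, 90°S): lon 48.49037, lat 48.09923.
Field: lon ⌊48.49037/20⌋ = 2 → C; lat ⌊48.09923/10⌋ = 4 → E.
Square: lon ⌊8.49037/2⌋ = 4; lat ⌊8.09923/1⌋ = 8.
Subsquare: lon ⌊0.49037/0.0833333⌋ = 5 → f; lat ⌊0.09923/0.0416667⌋ = 2 → c.
Extended square: lon ⌊0.07370/0.00833333⌋ = 8; lat ⌊0.01590/0.00416667⌋ = 3.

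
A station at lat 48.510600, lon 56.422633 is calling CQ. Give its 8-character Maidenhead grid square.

LN88fm02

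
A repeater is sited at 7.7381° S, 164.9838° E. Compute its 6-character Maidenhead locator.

RI22lg

Shift to the Maidenhead origin (180°W, 90°S): lon 344.9838, lat 82.2619.
Field (20°×10°, letters A–R): 344.9838/20 → 17 → R, 82.2619/10 → 8 → I; chars RI.
Square (2°×1°, digits 0–9): 4.9838/2 → 2, 2.2619/1 → 2; chars 22.
Subsquare (5′×2.5′, letters a–x): 0.9838/0.0833333 → 11 → l, 0.2619/0.0416667 → 6 → g; chars lg.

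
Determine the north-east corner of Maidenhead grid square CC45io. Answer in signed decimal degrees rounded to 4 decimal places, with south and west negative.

Field C=2, C=2: +2·20° lon, +2·10° lat → SW at lon -140°, lat -70°.
Square 4, 5: +4·2° lon, +5·1° lat → SW at lon -132°, lat -65°.
Subsquare i=8, o=14: +8·0.0833333° lon, +14·0.0416667° lat → SW at lon -131.333°, lat -64.4167°.
Cell spans 0.0833333° lon × 0.0416667° lat. NE corner is SW corner plus one full cell.
latitude -64.3750, longitude -131.2500.

-64.3750, -131.2500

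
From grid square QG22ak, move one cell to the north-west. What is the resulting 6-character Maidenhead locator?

Longitude subsquare a = 0; −1 → -1, wraps to 23 = x, carry into square.
Longitude square 2; −1 → 1.
Latitude subsquare k = 10; +1 → 11 = l.

QG12xl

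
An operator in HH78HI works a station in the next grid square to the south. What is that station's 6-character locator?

HH78hh

Latitude subsquare i = 8; −1 → 7 = h.
The longitude characters are unchanged.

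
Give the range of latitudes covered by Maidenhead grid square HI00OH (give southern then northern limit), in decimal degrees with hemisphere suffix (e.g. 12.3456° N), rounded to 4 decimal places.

9.7083° S, 9.6667° S

Field H=7, I=8: +7·20° lon, +8·10° lat → SW at lon -40°, lat -10°.
Square 0, 0: +0·2° lon, +0·1° lat → SW at lon -40°, lat -10°.
Subsquare o=14, h=7: +14·0.0833333° lon, +7·0.0416667° lat → SW at lon -38.8333°, lat -9.70833°.
Cell spans 0.0833333° lon × 0.0416667° lat.
south 9.7083° S, north 9.6667° S.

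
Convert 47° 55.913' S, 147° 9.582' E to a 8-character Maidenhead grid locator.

Shift to the Maidenhead origin (180°W, 90°S): lon 327.15970, lat 42.06812.
Field: 327.15970/20 → 16 → Q, 42.06812/10 → 4 → E; chars QE.
Square: 7.15970/2 → 3, 2.06812/1 → 2; chars 32.
Subsquare: 1.15970/0.0833333 → 13 → n, 0.06812/0.0416667 → 1 → b; chars nb.
Extended square: 0.07637/0.00833333 → 9, 0.02645/0.00416667 → 6; chars 96.

QE32nb96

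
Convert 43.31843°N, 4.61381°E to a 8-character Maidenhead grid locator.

JN23hh36

Shift to the Maidenhead origin (180°W, 90°S): lon 184.61381, lat 133.31843.
Field: 184.61381/20 → 9 → J, 133.31843/10 → 13 → N; chars JN.
Square: 4.61381/2 → 2, 3.31843/1 → 3; chars 23.
Subsquare: 0.61381/0.0833333 → 7 → h, 0.31843/0.0416667 → 7 → h; chars hh.
Extended square: 0.03048/0.00833333 → 3, 0.02676/0.00416667 → 6; chars 36.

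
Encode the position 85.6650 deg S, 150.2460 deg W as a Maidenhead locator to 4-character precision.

Offset from 180°W / 90°S: lon 29.75°, lat 4.33°.
Field: 29.75/20 → 1 → B, 4.33/10 → 0 → A; chars BA.
Square: 9.75/2 → 4, 4.33/1 → 4; chars 44.

BA44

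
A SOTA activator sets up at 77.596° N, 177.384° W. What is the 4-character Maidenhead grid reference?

Shift to the Maidenhead origin (180°W, 90°S): lon 2.62, lat 167.60.
Field (20°×10°, letters A–R): 2.62/20 → 0 → A, 167.60/10 → 16 → Q; chars AQ.
Square (2°×1°, digits 0–9): 2.62/2 → 1, 7.60/1 → 7; chars 17.

AQ17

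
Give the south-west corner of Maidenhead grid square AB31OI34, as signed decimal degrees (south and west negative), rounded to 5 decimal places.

-78.65000, -172.80833

Field A=0, B=1: +0·20° lon, +1·10° lat → SW at lon -180°, lat -80°.
Square 3, 1: +3·2° lon, +1·1° lat → SW at lon -174°, lat -79°.
Subsquare o=14, i=8: +14·0.0833333° lon, +8·0.0416667° lat → SW at lon -172.833°, lat -78.6667°.
Extended square 3, 4: +3·0.00833333° lon, +4·0.00416667° lat → SW at lon -172.808°, lat -78.65°.
latitude -78.65000, longitude -172.80833.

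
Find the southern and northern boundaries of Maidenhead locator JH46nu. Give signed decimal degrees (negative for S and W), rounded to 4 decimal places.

-13.1667, -13.1250

Field J=9, H=7: +9·20° lon, +7·10° lat → SW at lon 0°, lat -20°.
Square 4, 6: +4·2° lon, +6·1° lat → SW at lon 8°, lat -14°.
Subsquare n=13, u=20: +13·0.0833333° lon, +20·0.0416667° lat → SW at lon 9.08333°, lat -13.1667°.
Cell spans 0.0833333° lon × 0.0416667° lat.
south -13.1667, north -13.1250.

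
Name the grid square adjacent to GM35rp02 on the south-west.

Longitude extended square 0; −1 → -1, wraps to 9, carry into subsquare.
Longitude subsquare r = 17; −1 → 16 = q.
Latitude extended square 2; −1 → 1.

GM35qp91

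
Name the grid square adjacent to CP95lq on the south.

Latitude subsquare q = 16; −1 → 15 = p.
The longitude characters are unchanged.

CP95lp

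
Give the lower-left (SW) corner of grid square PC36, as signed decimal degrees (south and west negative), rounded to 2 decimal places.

-64.00, 126.00

Field P=15, C=2: +15·20° lon, +2·10° lat → SW at lon 120°, lat -70°.
Square 3, 6: +3·2° lon, +6·1° lat → SW at lon 126°, lat -64°.
latitude -64.00, longitude 126.00.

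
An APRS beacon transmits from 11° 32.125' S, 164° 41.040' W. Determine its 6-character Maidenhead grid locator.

AH78pl

Offset from 180°W / 90°S: lon 15.3160°, lat 78.4646°.
Field: 15.3160/20 → 0 → A, 78.4646/10 → 7 → H; chars AH.
Square: 15.3160/2 → 7, 8.4646/1 → 8; chars 78.
Subsquare: 1.3160/0.0833333 → 15 → p, 0.4646/0.0416667 → 11 → l; chars pl.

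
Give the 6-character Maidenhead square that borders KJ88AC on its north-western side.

KJ78xd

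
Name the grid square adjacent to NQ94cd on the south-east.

NQ94dc

Longitude subsquare c = 2; +1 → 3 = d.
Latitude subsquare d = 3; −1 → 2 = c.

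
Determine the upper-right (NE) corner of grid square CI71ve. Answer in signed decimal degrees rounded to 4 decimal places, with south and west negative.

Field C=2, I=8: +2·20° lon, +8·10° lat → SW at lon -140°, lat -10°.
Square 7, 1: +7·2° lon, +1·1° lat → SW at lon -126°, lat -9°.
Subsquare v=21, e=4: +21·0.0833333° lon, +4·0.0416667° lat → SW at lon -124.25°, lat -8.83333°.
Cell spans 0.0833333° lon × 0.0416667° lat. NE corner is SW corner plus one full cell.
latitude -8.7917, longitude -124.1667.

-8.7917, -124.1667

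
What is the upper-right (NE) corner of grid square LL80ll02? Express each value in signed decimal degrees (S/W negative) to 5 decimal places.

Field L=11, L=11: +11·20° lon, +11·10° lat → SW at lon 40°, lat 20°.
Square 8, 0: +8·2° lon, +0·1° lat → SW at lon 56°, lat 20°.
Subsquare l=11, l=11: +11·0.0833333° lon, +11·0.0416667° lat → SW at lon 56.9167°, lat 20.4583°.
Extended square 0, 2: +0·0.00833333° lon, +2·0.00416667° lat → SW at lon 56.9167°, lat 20.4667°.
Cell spans 0.00833333° lon × 0.00416667° lat. NE corner is SW corner plus one full cell.
latitude 20.47083, longitude 56.92500.

20.47083, 56.92500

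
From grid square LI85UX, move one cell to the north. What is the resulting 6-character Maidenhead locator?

Latitude subsquare x = 23; +1 → 24, wraps to 0 = a, carry into square.
Latitude square 5; +1 → 6.
The longitude characters are unchanged.

LI86ua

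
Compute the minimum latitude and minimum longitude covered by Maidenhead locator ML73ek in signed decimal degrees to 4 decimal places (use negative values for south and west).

Field M=12, L=11: +12·20° lon, +11·10° lat → SW at lon 60°, lat 20°.
Square 7, 3: +7·2° lon, +3·1° lat → SW at lon 74°, lat 23°.
Subsquare e=4, k=10: +4·0.0833333° lon, +10·0.0416667° lat → SW at lon 74.3333°, lat 23.4167°.
latitude 23.4167, longitude 74.3333.

23.4167, 74.3333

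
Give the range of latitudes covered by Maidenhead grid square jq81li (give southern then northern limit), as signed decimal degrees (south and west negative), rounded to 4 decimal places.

71.3333, 71.3750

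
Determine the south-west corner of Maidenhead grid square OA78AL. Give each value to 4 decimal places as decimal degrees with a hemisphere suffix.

Field O=14, A=0: +14·20° lon, +0·10° lat → SW at lon 100°, lat -90°.
Square 7, 8: +7·2° lon, +8·1° lat → SW at lon 114°, lat -82°.
Subsquare a=0, l=11: +0·0.0833333° lon, +11·0.0416667° lat → SW at lon 114°, lat -81.5417°.
latitude 81.5417° S, longitude 114.0000° E.

81.5417° S, 114.0000° E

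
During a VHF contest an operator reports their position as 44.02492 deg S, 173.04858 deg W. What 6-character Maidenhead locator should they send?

Add 180° to longitude and 90° to latitude: 6.9514, 45.9751.
Field: lon ⌊6.9514/20⌋ = 0 → A; lat ⌊45.9751/10⌋ = 4 → E.
Square: lon ⌊6.9514/2⌋ = 3; lat ⌊5.9751/1⌋ = 5.
Subsquare: lon ⌊0.9514/0.0833333⌋ = 11 → l; lat ⌊0.9751/0.0416667⌋ = 23 → x.

AE35lx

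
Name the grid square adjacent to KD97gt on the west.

KD97ft

Longitude subsquare g = 6; −1 → 5 = f.
The latitude characters are unchanged.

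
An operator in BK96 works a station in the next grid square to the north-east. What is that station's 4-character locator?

CK07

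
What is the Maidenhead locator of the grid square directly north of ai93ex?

Latitude subsquare x = 23; +1 → 24, wraps to 0 = a, carry into square.
Latitude square 3; +1 → 4.
The longitude characters are unchanged.

AI94ea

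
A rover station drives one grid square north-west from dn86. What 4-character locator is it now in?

DN77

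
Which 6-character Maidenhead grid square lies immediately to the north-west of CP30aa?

CP20xb

Longitude subsquare a = 0; −1 → -1, wraps to 23 = x, carry into square.
Longitude square 3; −1 → 2.
Latitude subsquare a = 0; +1 → 1 = b.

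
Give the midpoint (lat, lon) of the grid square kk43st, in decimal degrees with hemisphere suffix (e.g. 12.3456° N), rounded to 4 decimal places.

13.8125° N, 29.5417° E

Field K=10, K=10: +10·20° lon, +10·10° lat → SW at lon 20°, lat 10°.
Square 4, 3: +4·2° lon, +3·1° lat → SW at lon 28°, lat 13°.
Subsquare s=18, t=19: +18·0.0833333° lon, +19·0.0416667° lat → SW at lon 29.5°, lat 13.7917°.
Cell spans 0.0833333° lon × 0.0416667° lat. Centre is SW corner plus half of each.
latitude 13.8125° N, longitude 29.5417° E.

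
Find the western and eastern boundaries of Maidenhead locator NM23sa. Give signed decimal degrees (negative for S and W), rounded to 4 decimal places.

85.5000, 85.5833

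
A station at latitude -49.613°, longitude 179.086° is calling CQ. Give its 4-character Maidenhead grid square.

RE90

Shift to the Maidenhead origin (180°W, 90°S): lon 359.09, lat 40.39.
Field: 359.09/20 → 17 → R, 40.39/10 → 4 → E; chars RE.
Square: 19.09/2 → 9, 0.39/1 → 0; chars 90.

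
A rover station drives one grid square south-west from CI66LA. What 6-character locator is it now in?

CI65kx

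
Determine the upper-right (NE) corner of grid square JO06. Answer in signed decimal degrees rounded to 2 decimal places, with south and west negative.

Field J=9, O=14: +9·20° lon, +14·10° lat → SW at lon 0°, lat 50°.
Square 0, 6: +0·2° lon, +6·1° lat → SW at lon 0°, lat 56°.
Cell spans 2° lon × 1° lat. NE corner is SW corner plus one full cell.
latitude 57.00, longitude 2.00.

57.00, 2.00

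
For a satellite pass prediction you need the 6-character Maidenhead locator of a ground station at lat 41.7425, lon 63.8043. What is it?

MN11vr

Shift to the Maidenhead origin (180°W, 90°S): lon 243.8043, lat 131.7425.
Field: 243.8043/20 → 12 → M, 131.7425/10 → 13 → N; chars MN.
Square: 3.8043/2 → 1, 1.7425/1 → 1; chars 11.
Subsquare: 1.8043/0.0833333 → 21 → v, 0.7425/0.0416667 → 17 → r; chars vr.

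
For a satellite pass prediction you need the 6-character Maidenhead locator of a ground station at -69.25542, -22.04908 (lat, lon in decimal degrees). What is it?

Add 180° to longitude and 90° to latitude: 157.9509, 20.7446.
Field: 157.9509/20 → 7 → H, 20.7446/10 → 2 → C; chars HC.
Square: 17.9509/2 → 8, 0.7446/1 → 0; chars 80.
Subsquare: 1.9509/0.0833333 → 23 → x, 0.7446/0.0416667 → 17 → r; chars xr.

HC80xr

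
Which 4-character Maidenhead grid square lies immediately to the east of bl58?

BL68

Longitude square 5; +1 → 6.
The latitude characters are unchanged.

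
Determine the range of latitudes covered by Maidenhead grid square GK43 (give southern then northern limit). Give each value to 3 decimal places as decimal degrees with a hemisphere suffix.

13.000° N, 14.000° N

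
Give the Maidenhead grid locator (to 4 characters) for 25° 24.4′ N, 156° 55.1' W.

Offset from 180°W / 90°S: lon 23.08°, lat 115.41°.
Field: 23.08/20 → 1 → B, 115.41/10 → 11 → L; chars BL.
Square: 3.08/2 → 1, 5.41/1 → 5; chars 15.

BL15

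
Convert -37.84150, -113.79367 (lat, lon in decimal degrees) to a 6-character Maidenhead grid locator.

DF32cd

Offset from 180°W / 90°S: lon 66.2063°, lat 52.1585°.
Field: 66.2063/20 → 3 → D, 52.1585/10 → 5 → F; chars DF.
Square: 6.2063/2 → 3, 2.1585/1 → 2; chars 32.
Subsquare: 0.2063/0.0833333 → 2 → c, 0.1585/0.0416667 → 3 → d; chars cd.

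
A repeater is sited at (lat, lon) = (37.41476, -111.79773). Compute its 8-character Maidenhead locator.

DM47cj49

Offset from 180°W / 90°S: lon 68.20227°, lat 127.41476°.
Field (20°×10°, letters A–R): lon ⌊68.20227/20⌋ = 3 → D; lat ⌊127.41476/10⌋ = 12 → M.
Square (2°×1°, digits 0–9): lon ⌊8.20227/2⌋ = 4; lat ⌊7.41476/1⌋ = 7.
Subsquare (5′×2.5′, letters a–x): lon ⌊0.20227/0.0833333⌋ = 2 → c; lat ⌊0.41476/0.0416667⌋ = 9 → j.
Extended square (30″×15″, digits 0–9): lon ⌊0.03560/0.00833333⌋ = 4; lat ⌊0.03976/0.00416667⌋ = 9.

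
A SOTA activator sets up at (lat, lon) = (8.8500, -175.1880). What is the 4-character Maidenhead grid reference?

AJ28

Shift to the Maidenhead origin (180°W, 90°S): lon 4.81, lat 98.85.
Field: 4.81/20 → 0 → A, 98.85/10 → 9 → J; chars AJ.
Square: 4.81/2 → 2, 8.85/1 → 8; chars 28.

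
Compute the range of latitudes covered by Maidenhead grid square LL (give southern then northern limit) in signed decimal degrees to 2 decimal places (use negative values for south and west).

20.00, 30.00

Field L=11, L=11: +11·20° lon, +11·10° lat → SW at lon 40°, lat 20°.
Cell spans 20° lon × 10° lat.
south 20.00, north 30.00.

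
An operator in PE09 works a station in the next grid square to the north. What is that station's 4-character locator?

Latitude square 9; +1 → 10, wraps to 0, carry into field.
Latitude field E = 4; +1 → 5 = F.
The longitude characters are unchanged.

PF00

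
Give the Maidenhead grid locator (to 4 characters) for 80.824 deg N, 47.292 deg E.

Add 180° to longitude and 90° to latitude: 227.29, 170.82.
Field: lon ⌊227.29/20⌋ = 11 → L; lat ⌊170.82/10⌋ = 17 → R.
Square: lon ⌊7.29/2⌋ = 3; lat ⌊0.82/1⌋ = 0.

LR30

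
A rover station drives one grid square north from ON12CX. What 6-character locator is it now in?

ON13ca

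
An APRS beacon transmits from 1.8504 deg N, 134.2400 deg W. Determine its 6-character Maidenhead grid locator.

CJ21vu

Shift to the Maidenhead origin (180°W, 90°S): lon 45.7600, lat 91.8504.
Field: lon ⌊45.7600/20⌋ = 2 → C; lat ⌊91.8504/10⌋ = 9 → J.
Square: lon ⌊5.7600/2⌋ = 2; lat ⌊1.8504/1⌋ = 1.
Subsquare: lon ⌊1.7600/0.0833333⌋ = 21 → v; lat ⌊0.8504/0.0416667⌋ = 20 → u.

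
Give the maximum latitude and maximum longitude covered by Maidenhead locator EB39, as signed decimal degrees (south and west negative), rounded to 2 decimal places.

Field E=4, B=1: +4·20° lon, +1·10° lat → SW at lon -100°, lat -80°.
Square 3, 9: +3·2° lon, +9·1° lat → SW at lon -94°, lat -71°.
Cell spans 2° lon × 1° lat. NE corner is SW corner plus one full cell.
latitude -70.00, longitude -92.00.

-70.00, -92.00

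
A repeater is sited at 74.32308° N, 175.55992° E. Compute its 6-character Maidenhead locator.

Shift to the Maidenhead origin (180°W, 90°S): lon 355.5599, lat 164.3231.
Field (20°×10°, letters A–R): 355.5599/20 → 17 → R, 164.3231/10 → 16 → Q; chars RQ.
Square (2°×1°, digits 0–9): 15.5599/2 → 7, 4.3231/1 → 4; chars 74.
Subsquare (5′×2.5′, letters a–x): 1.5599/0.0833333 → 18 → s, 0.3231/0.0416667 → 7 → h; chars sh.

RQ74sh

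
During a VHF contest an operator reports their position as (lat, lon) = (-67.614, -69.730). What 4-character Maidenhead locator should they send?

Offset from 180°W / 90°S: lon 110.27°, lat 22.39°.
Field: 110.27/20 → 5 → F, 22.39/10 → 2 → C; chars FC.
Square: 10.27/2 → 5, 2.39/1 → 2; chars 52.

FC52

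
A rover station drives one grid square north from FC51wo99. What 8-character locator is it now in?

FC51wp90

Latitude extended square 9; +1 → 10, wraps to 0, carry into subsquare.
Latitude subsquare o = 14; +1 → 15 = p.
The longitude characters are unchanged.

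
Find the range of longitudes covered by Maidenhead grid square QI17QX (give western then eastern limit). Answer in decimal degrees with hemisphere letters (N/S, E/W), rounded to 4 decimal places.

143.3333° E, 143.4167° E

Field Q=16, I=8: +16·20° lon, +8·10° lat → SW at lon 140°, lat -10°.
Square 1, 7: +1·2° lon, +7·1° lat → SW at lon 142°, lat -3°.
Subsquare q=16, x=23: +16·0.0833333° lon, +23·0.0416667° lat → SW at lon 143.333°, lat -2.04167°.
Cell spans 0.0833333° lon × 0.0416667° lat.
west 143.3333° E, east 143.4167° E.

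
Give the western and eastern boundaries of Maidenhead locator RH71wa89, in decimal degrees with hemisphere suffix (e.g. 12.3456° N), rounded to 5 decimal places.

Field R=17, H=7: +17·20° lon, +7·10° lat → SW at lon 160°, lat -20°.
Square 7, 1: +7·2° lon, +1·1° lat → SW at lon 174°, lat -19°.
Subsquare w=22, a=0: +22·0.0833333° lon, +0·0.0416667° lat → SW at lon 175.833°, lat -19°.
Extended square 8, 9: +8·0.00833333° lon, +9·0.00416667° lat → SW at lon 175.9°, lat -18.9625°.
Cell spans 0.00833333° lon × 0.00416667° lat.
west 175.90000° E, east 175.90833° E.

175.90000° E, 175.90833° E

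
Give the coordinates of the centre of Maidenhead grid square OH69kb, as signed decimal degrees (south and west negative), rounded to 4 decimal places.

Field O=14, H=7: +14·20° lon, +7·10° lat → SW at lon 100°, lat -20°.
Square 6, 9: +6·2° lon, +9·1° lat → SW at lon 112°, lat -11°.
Subsquare k=10, b=1: +10·0.0833333° lon, +1·0.0416667° lat → SW at lon 112.833°, lat -10.9583°.
Cell spans 0.0833333° lon × 0.0416667° lat. Centre is SW corner plus half of each.
latitude -10.9375, longitude 112.8750.

-10.9375, 112.8750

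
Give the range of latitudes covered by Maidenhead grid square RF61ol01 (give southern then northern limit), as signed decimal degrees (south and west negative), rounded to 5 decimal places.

Field R=17, F=5: +17·20° lon, +5·10° lat → SW at lon 160°, lat -40°.
Square 6, 1: +6·2° lon, +1·1° lat → SW at lon 172°, lat -39°.
Subsquare o=14, l=11: +14·0.0833333° lon, +11·0.0416667° lat → SW at lon 173.167°, lat -38.5417°.
Extended square 0, 1: +0·0.00833333° lon, +1·0.00416667° lat → SW at lon 173.167°, lat -38.5375°.
Cell spans 0.00833333° lon × 0.00416667° lat.
south -38.53750, north -38.53333.

-38.53750, -38.53333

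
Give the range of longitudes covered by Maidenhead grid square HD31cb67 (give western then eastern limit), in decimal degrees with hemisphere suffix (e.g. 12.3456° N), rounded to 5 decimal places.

33.78333° W, 33.77500° W

Field H=7, D=3: +7·20° lon, +3·10° lat → SW at lon -40°, lat -60°.
Square 3, 1: +3·2° lon, +1·1° lat → SW at lon -34°, lat -59°.
Subsquare c=2, b=1: +2·0.0833333° lon, +1·0.0416667° lat → SW at lon -33.8333°, lat -58.9583°.
Extended square 6, 7: +6·0.00833333° lon, +7·0.00416667° lat → SW at lon -33.7833°, lat -58.9292°.
Cell spans 0.00833333° lon × 0.00416667° lat.
west 33.78333° W, east 33.77500° W.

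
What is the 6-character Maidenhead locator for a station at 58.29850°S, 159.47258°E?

QD91rq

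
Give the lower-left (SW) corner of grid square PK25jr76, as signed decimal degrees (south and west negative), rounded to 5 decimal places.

15.73333, 124.80833

Field P=15, K=10: +15·20° lon, +10·10° lat → SW at lon 120°, lat 10°.
Square 2, 5: +2·2° lon, +5·1° lat → SW at lon 124°, lat 15°.
Subsquare j=9, r=17: +9·0.0833333° lon, +17·0.0416667° lat → SW at lon 124.75°, lat 15.7083°.
Extended square 7, 6: +7·0.00833333° lon, +6·0.00416667° lat → SW at lon 124.808°, lat 15.7333°.
latitude 15.73333, longitude 124.80833.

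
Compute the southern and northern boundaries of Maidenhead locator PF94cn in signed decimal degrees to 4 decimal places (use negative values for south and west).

Field P=15, F=5: +15·20° lon, +5·10° lat → SW at lon 120°, lat -40°.
Square 9, 4: +9·2° lon, +4·1° lat → SW at lon 138°, lat -36°.
Subsquare c=2, n=13: +2·0.0833333° lon, +13·0.0416667° lat → SW at lon 138.167°, lat -35.4583°.
Cell spans 0.0833333° lon × 0.0416667° lat.
south -35.4583, north -35.4167.

-35.4583, -35.4167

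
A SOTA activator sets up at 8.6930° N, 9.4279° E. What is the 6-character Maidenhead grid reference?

Shift to the Maidenhead origin (180°W, 90°S): lon 189.4279, lat 98.6930.
Field: lon ⌊189.4279/20⌋ = 9 → J; lat ⌊98.6930/10⌋ = 9 → J.
Square: lon ⌊9.4279/2⌋ = 4; lat ⌊8.6930/1⌋ = 8.
Subsquare: lon ⌊1.4279/0.0833333⌋ = 17 → r; lat ⌊0.6930/0.0416667⌋ = 16 → q.

JJ48rq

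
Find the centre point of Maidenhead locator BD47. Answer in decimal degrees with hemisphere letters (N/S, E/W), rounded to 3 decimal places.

52.500° S, 151.000° W

Field B=1, D=3: +1·20° lon, +3·10° lat → SW at lon -160°, lat -60°.
Square 4, 7: +4·2° lon, +7·1° lat → SW at lon -152°, lat -53°.
Cell spans 2° lon × 1° lat. Centre is SW corner plus half of each.
latitude 52.500° S, longitude 151.000° W.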